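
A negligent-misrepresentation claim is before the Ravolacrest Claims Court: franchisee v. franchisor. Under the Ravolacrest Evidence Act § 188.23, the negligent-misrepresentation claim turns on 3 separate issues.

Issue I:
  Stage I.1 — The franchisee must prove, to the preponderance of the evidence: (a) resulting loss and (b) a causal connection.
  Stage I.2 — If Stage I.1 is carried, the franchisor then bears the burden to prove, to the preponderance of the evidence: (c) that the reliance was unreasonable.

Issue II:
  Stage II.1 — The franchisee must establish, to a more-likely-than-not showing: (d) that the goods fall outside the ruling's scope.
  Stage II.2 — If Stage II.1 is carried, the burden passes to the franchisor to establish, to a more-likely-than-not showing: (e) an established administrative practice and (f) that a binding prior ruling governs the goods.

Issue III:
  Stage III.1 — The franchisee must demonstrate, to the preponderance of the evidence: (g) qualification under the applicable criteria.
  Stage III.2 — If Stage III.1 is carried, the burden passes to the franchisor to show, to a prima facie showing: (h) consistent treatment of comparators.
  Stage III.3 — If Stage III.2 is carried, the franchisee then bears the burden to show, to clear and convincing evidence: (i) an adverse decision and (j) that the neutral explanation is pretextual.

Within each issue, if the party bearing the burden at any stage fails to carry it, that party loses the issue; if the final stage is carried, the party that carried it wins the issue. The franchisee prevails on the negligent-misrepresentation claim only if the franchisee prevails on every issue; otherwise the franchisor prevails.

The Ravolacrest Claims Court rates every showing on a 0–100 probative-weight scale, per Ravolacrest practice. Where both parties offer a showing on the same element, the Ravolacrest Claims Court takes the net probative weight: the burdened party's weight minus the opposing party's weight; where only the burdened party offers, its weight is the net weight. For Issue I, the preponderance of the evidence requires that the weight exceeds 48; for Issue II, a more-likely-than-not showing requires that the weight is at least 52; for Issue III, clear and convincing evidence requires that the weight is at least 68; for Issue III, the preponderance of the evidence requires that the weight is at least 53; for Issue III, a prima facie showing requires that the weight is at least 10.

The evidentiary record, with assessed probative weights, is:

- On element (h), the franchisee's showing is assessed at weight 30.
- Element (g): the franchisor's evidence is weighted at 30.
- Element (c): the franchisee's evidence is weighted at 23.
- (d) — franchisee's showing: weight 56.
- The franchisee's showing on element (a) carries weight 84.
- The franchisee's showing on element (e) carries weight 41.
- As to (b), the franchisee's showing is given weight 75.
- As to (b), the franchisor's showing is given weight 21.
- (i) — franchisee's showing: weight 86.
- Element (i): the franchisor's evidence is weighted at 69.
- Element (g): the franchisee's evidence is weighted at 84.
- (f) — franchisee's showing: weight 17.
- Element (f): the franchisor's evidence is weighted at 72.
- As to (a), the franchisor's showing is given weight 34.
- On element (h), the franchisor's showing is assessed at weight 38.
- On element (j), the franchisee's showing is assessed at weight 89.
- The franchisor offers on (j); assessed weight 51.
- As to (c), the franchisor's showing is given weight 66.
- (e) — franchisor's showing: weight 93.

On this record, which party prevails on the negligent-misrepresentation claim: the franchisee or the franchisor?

— Issue I —
At Stage I.1 the franchisee must meet the preponderance of the evidence (weight exceeds 48): on (a) the weight is 84 less the opposing 34 gives net 50, which does exceed 48, so (a) meets the standard; on (b) the weight is 75 less the opposing 21 gives net 54, which does exceed 48, so (b) meets the standard.
  All elements met. The burden passes to the franchisor.
At Stage I.2 the franchisor must meet the preponderance of the evidence (weight exceeds 48): on (c) the weight is 66 less the opposing 23 gives net 43, which does not exceed 48, so (c) does not meet the standard.
  The franchisor does not carry Stage I.2.
So the franchisee prevails on this issue.
— Issue II —
Stage II.1 — burden on franchisee; standard: a more-likely-than-not showing (weight is at least 52).
    (d): 56 ≥ 52 [met]
  Stage II.1 carried; the burden shifts to the franchisor.
Stage II.2 — burden on franchisor; standard: a more-likely-than-not showing (weight is at least 52).
    (e): 93 − 41 = 52 ≥ 52 [met]
    (f): 72 − 17 = 55 ≥ 52 [met]
  All elements met at the final stage.
All stages carried — the franchisor prevails on this issue.
— Issue III —
Stage III.1 (franchisee, the preponderance of the evidence, weight is at least 53): (g) net 84−30=54 ≥ 53 — meets.
  The franchisee carries Stage III.1; the franchisor now bears the burden.
Stage III.2 (franchisor, a prima facie showing, weight is at least 10): (h) net 38−30=8 < 10 — fails.
  Stage III.2 not carried; the franchisor fails its burden.
The franchisee prevails on this issue.
Per-issue: Issue I → franchisee; Issue II → franchisor; Issue III → franchisee. The franchisee must prevail on every issue; overall, the franchisor prevails.

franchisor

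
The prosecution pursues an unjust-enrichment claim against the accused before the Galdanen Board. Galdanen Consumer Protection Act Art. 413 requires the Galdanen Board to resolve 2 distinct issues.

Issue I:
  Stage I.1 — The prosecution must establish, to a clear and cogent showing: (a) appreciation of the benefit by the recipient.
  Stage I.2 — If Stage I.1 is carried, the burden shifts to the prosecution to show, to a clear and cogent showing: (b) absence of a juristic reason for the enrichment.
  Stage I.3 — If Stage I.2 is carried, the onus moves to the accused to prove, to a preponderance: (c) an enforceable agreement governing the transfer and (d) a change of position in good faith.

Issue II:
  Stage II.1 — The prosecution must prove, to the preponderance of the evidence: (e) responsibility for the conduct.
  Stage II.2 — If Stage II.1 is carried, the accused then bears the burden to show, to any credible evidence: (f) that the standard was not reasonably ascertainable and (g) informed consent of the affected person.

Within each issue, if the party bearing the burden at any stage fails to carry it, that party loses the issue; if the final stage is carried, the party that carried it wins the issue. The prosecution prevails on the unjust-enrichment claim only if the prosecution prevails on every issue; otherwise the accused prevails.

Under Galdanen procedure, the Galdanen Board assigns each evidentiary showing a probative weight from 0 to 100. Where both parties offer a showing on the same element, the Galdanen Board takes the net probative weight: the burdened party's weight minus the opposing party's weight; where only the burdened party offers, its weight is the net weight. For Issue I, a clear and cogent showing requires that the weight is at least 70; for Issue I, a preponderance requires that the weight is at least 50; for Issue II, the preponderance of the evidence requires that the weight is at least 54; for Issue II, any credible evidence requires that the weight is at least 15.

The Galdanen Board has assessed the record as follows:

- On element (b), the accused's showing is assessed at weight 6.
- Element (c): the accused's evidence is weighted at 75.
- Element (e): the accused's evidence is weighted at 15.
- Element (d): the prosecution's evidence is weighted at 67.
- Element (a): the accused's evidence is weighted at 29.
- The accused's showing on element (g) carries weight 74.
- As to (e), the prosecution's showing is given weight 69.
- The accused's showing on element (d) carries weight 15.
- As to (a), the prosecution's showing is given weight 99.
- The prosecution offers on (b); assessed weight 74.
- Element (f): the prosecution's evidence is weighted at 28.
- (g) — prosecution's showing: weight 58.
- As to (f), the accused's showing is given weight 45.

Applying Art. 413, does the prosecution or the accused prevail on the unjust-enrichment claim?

accused

— Issue I —
Stage I.1 — burden on prosecution; standard: a clear and cogent showing (weight is at least 70).
    (a): 99 − 29 = 70 ≥ 70 [met]
  Stage I.1 is satisfied; the prosecution continues to bear the burden.
Stage I.2 — burden on prosecution; standard: a clear and cogent showing (weight is at least 70).
    (b): 74 − 6 = 68 < 70 [not met]
  Stage I.2 not carried; the prosecution fails its burden.
The analysis ends at Stage I.2; the accused prevails on this issue.
— Issue II —
Stage II.1 — burden on prosecution; standard: the preponderance of the evidence (weight is at least 54).
    (e): 69 − 15 = 54 ≥ 54 [met]
  All elements met. The burden passes to the accused.
Stage II.2 — burden on accused; standard: any credible evidence (weight is at least 15).
    (f): 45 − 28 = 17 ≥ 15 [met]
    (g): 74 − 58 = 16 ≥ 15 [met]
  The accused carries the last stage.
With every stage satisfied, the accused prevails on this issue.
Per-issue: Issue I → accused; Issue II → accused. The prosecution must prevail on every issue; overall, the accused prevails.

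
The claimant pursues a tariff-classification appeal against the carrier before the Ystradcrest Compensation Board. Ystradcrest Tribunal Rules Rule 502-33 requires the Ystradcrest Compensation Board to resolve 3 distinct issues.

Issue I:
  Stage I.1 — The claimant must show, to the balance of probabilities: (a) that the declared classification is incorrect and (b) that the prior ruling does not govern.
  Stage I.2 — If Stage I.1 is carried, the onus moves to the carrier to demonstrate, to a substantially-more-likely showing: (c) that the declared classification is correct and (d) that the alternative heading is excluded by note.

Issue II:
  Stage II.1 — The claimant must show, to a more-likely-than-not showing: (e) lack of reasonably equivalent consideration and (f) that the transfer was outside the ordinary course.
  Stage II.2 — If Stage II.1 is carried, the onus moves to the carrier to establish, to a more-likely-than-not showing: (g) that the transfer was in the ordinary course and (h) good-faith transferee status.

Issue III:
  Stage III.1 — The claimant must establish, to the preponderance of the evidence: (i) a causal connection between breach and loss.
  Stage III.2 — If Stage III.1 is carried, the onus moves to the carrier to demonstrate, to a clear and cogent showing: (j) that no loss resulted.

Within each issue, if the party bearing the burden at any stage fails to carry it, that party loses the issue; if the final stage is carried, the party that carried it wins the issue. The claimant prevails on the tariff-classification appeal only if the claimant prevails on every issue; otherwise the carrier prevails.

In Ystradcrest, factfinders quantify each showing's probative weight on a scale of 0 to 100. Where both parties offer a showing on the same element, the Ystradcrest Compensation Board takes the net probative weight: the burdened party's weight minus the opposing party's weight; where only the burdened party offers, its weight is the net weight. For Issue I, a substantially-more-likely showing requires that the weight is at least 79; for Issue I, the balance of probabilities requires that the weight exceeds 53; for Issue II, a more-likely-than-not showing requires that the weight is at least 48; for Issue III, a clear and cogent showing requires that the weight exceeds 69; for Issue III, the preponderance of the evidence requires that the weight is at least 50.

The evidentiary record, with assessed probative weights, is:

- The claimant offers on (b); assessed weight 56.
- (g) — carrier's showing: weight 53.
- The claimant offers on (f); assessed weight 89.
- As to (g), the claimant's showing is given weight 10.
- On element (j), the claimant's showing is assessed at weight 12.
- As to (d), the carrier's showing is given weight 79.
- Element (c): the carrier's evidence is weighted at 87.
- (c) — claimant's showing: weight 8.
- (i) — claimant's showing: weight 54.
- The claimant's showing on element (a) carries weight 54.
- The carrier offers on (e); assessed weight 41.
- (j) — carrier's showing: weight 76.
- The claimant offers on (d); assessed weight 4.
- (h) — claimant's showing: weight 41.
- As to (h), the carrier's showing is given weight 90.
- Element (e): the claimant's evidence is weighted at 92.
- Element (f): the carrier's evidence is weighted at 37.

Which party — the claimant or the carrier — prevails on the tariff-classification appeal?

claimant

— Issue I —
Stage I.1 (claimant, the balance of probabilities, weight exceeds 53): (a) 54 > 53 — meets; (b) 56 > 53 — meets.
  Stage I.1 is satisfied; the onus moves to the carrier.
Stage I.2 (carrier, a substantially-more-likely showing, weight is at least 79): (c) net 87−8=79 ≥ 79 — meets; (d) net 79−4=75 < 79 — fails.
  Stage I.2 not carried; the carrier fails its burden.
The claimant prevails on this issue.
— Issue II —
Stage II.1 — burden on claimant; standard: a more-likely-than-not showing (weight is at least 48).
    (e): 92 − 41 = 51 ≥ 48 [met]
    (f): 89 − 37 = 52 ≥ 48 [met]
  Stage II.1 carried; the burden shifts to the carrier.
Stage II.2 — burden on carrier; standard: a more-likely-than-not showing (weight is at least 48).
    (g): 53 − 10 = 43 < 48 [not met]
    (h): 90 − 41 = 49 ≥ 48 [met]
  The carrier does not carry Stage II.2.
The analysis ends at Stage II.2; the claimant prevails on this issue.
— Issue III —
At Stage III.1 the claimant must meet the preponderance of the evidence (weight is at least 50): on (i) the weight is 54, which does reach 50, so (i) meets the standard.
  All elements met. The burden passes to the carrier.
At Stage III.2 the carrier must meet a clear and cogent showing (weight exceeds 69): on (j) the weight is 76 less the opposing 12 gives net 64, which does not exceed 69, so (j) does not meet the standard.
  Stage III.2 not carried; the carrier fails its burden.
The analysis ends at Stage III.2; the claimant prevails on this issue.
Per-issue: Issue I → claimant; Issue II → claimant; Issue III → claimant. The claimant must prevail on every issue; overall, the claimant prevails.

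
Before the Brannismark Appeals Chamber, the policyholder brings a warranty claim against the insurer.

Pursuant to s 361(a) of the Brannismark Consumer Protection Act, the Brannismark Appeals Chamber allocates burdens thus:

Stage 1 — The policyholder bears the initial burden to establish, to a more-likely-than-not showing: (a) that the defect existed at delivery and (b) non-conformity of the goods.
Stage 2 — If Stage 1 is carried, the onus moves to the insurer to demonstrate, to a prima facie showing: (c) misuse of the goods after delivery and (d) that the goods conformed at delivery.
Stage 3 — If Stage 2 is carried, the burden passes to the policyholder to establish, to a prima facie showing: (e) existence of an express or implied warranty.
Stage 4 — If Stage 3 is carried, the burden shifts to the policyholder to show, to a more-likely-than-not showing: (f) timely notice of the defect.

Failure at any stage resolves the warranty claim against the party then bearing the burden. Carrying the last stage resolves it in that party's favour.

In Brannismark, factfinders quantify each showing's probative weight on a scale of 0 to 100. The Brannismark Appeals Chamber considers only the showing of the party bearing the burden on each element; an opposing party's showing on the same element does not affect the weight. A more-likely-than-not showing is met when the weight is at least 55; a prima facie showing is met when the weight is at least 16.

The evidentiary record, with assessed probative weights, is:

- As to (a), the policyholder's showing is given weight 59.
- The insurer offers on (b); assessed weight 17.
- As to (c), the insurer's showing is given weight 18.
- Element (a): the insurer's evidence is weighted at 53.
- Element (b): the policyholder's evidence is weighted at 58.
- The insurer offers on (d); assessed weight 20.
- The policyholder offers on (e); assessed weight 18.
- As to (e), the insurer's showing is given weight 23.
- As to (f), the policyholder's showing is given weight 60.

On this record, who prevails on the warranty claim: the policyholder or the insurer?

At Stage 1 the policyholder must meet a more-likely-than-not showing (weight is at least 55): on (a) the weight is 59 (the insurer's 53 is given no effect), ≥ 55, so (a) meets the standard; on (b) the weight is 58 (the insurer's 17 is given no effect), ≥ 55, so (b) meets the standard.
  Stage 1 carried; the burden shifts to the insurer.
At Stage 2 the insurer must meet a prima facie showing (weight is at least 16): on (c) the weight is 18, which does reach 16, so (c) meets the standard; on (d) the weight is 20, which does reach 16, so (d) meets the standard.
  All elements met. The burden passes to the policyholder.
At Stage 3 the policyholder must meet a prima facie showing (weight is at least 16): on (e) the weight is 18 (the insurer's 23 is given no effect), which does reach 16, so (e) meets the standard.
  All elements met. The policyholder retains the burden for Stage 4.
At Stage 4 the policyholder must meet a more-likely-than-not showing (weight is at least 55): on (f) the weight is 60, which does reach 55, so (f) meets the standard.
  The policyholder carries the last stage.
All stages carried — the policyholder prevails.

policyholder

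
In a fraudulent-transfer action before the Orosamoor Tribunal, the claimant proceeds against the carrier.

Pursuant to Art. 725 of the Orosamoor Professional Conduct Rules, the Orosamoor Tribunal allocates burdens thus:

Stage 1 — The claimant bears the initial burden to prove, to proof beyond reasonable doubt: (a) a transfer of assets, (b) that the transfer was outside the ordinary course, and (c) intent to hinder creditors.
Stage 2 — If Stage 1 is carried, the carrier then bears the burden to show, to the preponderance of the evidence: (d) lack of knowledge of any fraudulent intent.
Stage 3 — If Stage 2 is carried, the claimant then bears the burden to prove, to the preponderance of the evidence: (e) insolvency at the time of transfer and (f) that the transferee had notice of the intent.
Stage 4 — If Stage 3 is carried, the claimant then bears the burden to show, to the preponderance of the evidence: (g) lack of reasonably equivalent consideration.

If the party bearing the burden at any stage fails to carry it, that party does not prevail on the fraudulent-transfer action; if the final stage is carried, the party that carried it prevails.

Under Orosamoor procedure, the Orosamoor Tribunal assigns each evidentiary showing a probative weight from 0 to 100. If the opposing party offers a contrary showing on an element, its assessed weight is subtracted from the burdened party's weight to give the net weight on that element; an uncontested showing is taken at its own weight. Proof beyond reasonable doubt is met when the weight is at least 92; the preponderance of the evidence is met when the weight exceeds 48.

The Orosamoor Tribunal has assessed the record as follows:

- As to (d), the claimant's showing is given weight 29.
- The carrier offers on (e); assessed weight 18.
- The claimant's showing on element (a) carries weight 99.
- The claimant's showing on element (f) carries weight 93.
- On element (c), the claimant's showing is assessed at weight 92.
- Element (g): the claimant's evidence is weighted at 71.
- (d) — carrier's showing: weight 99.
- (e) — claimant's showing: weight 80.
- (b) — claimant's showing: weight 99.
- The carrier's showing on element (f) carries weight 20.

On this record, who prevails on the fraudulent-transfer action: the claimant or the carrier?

At Stage 1 the claimant must meet proof beyond reasonable doubt (weight is at least 92): on (a) the weight is 99, which does reach 92, so (a) meets the standard; on (b) the weight is 99, which does reach 92, so (b) meets the standard; on (c) the weight is 92, which does reach 92, so (c) meets the standard.
  All elements met. The burden passes to the carrier.
At Stage 2 the carrier must meet the preponderance of the evidence (weight exceeds 48): on (d) the weight is 99 less the opposing 29 gives net 70, which does exceed 48, so (d) meets the standard.
  Stage 2 is satisfied; the onus moves to the claimant.
At Stage 3 the claimant must meet the preponderance of the evidence (weight exceeds 48): on (e) the weight is 80 less the opposing 18 gives net 62, > 48, so (e) meets the standard; on (f) the weight is 93 less the opposing 20 gives net 73, > 48, so (f) meets the standard.
  Stage 3 is satisfied; the claimant continues to bear the burden.
At Stage 4 the claimant must meet the preponderance of the evidence (weight exceeds 48): on (g) the weight is 71, > 48, so (g) meets the standard.
  All elements met at the final stage.
Every stage carried; the claimant prevails.

claimant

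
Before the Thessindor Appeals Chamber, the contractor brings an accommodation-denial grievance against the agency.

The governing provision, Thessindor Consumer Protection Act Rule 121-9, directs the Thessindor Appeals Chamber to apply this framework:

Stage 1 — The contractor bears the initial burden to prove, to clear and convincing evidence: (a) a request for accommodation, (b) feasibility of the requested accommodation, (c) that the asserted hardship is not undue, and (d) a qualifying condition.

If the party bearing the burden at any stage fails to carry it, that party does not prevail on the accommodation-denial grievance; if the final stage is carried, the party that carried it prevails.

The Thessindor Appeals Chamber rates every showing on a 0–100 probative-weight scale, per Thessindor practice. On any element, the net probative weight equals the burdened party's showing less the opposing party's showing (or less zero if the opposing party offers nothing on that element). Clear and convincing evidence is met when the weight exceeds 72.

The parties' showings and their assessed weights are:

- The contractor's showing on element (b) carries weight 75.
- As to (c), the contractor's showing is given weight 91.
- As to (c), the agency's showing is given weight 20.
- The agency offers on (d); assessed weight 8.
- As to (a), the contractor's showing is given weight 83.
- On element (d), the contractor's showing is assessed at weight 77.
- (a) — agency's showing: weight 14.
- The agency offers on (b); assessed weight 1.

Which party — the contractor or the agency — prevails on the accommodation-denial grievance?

Stage 1 — burden on contractor; standard: clear and convincing evidence (weight exceeds 72).
    (a): 83 − 14 = 69 ≤ 72 [not met]
    (b): 75 − 1 = 74 > 72 [met]
    (c): 91 − 20 = 71 ≤ 72 [not met]
    (d): 77 − 8 = 69 ≤ 72 [not met]
  Stage 1 not carried; the contractor fails its burden.
The agency prevails.

agency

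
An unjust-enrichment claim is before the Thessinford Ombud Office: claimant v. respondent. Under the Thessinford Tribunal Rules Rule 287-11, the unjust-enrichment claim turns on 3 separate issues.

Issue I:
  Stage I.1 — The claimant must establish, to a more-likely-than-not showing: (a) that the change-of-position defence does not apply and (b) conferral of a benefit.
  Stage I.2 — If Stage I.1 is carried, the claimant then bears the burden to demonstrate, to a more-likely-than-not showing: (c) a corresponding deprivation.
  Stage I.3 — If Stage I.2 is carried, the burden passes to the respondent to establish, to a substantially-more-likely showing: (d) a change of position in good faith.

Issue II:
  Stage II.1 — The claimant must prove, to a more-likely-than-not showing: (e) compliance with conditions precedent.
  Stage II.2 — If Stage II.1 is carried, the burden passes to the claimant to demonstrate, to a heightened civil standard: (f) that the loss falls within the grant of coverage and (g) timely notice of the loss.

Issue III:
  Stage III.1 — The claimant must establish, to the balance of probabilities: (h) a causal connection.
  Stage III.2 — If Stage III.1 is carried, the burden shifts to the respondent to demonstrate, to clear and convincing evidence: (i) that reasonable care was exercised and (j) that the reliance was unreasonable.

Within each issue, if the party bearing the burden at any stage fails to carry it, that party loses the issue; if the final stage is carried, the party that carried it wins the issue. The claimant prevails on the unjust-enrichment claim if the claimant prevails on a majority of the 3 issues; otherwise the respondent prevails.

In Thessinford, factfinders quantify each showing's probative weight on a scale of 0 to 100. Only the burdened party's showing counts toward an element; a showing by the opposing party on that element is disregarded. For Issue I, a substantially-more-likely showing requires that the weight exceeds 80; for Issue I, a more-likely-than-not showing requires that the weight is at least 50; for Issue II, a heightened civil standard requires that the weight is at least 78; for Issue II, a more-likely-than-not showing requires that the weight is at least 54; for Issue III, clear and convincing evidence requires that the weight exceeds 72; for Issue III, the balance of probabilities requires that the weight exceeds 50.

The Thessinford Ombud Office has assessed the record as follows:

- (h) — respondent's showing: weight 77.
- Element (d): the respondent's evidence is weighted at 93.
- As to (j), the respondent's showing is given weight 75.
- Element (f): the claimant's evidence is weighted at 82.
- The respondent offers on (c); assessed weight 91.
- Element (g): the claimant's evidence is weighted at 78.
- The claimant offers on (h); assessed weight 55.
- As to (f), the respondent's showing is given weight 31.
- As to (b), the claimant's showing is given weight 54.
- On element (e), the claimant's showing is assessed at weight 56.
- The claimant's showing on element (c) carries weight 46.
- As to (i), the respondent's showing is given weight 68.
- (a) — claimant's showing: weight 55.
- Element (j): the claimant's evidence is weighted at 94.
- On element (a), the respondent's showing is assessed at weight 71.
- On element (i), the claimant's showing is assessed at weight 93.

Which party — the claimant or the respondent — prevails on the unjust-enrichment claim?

— Issue I —
At Stage I.1 the claimant must meet a more-likely-than-not showing (weight is at least 50): on (a) the weight is 55 (the respondent's 71 is given no effect), which does reach 50, so (a) meets the standard; on (b) the weight is 54, ≥ 50, so (b) meets the standard.
  Stage I.1 is satisfied; the claimant continues to bear the burden.
At Stage I.2 the claimant must meet a more-likely-than-not showing (weight is at least 50): on (c) the weight is 46 (the respondent's 91 is given no effect), < 50, so (c) does not meet the standard.
  The claimant does not carry Stage I.2.
The respondent prevails on this issue.
— Issue II —
Stage II.1 (claimant, a more-likely-than-not showing, weight is at least 54): (e) 56 ≥ 54 — meets.
  Stage II.1 is satisfied; the claimant continues to bear the burden.
Stage II.2 (claimant, a heightened civil standard, weight is at least 78): (f) 82 (respondent's 31 disregarded) ≥ 78 — meets; (g) 78 ≥ 78 — meets.
  Stage II.2 carried; the final stage is satisfied.
With every stage satisfied, the claimant prevails on this issue.
— Issue III —
At Stage III.1 the claimant must meet the balance of probabilities (weight exceeds 50): on (h) the weight is 55 (the respondent's 77 is given no effect), which does exceed 50, so (h) meets the standard.
  Stage III.1 is satisfied; the onus moves to the respondent.
At Stage III.2 the respondent must meet clear and convincing evidence (weight exceeds 72): on (i) the weight is 68 (the claimant's 93 is given no effect), which does not exceed 72, so (i) does not meet the standard; on (j) the weight is 75 (the claimant's 94 is given no effect), which does exceed 72, so (j) meets the standard.
  The respondent does not carry Stage III.2.
The claimant prevails on this issue.
Per-issue: Issue I → respondent; Issue II → claimant; Issue III → claimant. The claimant must prevail on a majority of issues; overall, the claimant prevails.

claimant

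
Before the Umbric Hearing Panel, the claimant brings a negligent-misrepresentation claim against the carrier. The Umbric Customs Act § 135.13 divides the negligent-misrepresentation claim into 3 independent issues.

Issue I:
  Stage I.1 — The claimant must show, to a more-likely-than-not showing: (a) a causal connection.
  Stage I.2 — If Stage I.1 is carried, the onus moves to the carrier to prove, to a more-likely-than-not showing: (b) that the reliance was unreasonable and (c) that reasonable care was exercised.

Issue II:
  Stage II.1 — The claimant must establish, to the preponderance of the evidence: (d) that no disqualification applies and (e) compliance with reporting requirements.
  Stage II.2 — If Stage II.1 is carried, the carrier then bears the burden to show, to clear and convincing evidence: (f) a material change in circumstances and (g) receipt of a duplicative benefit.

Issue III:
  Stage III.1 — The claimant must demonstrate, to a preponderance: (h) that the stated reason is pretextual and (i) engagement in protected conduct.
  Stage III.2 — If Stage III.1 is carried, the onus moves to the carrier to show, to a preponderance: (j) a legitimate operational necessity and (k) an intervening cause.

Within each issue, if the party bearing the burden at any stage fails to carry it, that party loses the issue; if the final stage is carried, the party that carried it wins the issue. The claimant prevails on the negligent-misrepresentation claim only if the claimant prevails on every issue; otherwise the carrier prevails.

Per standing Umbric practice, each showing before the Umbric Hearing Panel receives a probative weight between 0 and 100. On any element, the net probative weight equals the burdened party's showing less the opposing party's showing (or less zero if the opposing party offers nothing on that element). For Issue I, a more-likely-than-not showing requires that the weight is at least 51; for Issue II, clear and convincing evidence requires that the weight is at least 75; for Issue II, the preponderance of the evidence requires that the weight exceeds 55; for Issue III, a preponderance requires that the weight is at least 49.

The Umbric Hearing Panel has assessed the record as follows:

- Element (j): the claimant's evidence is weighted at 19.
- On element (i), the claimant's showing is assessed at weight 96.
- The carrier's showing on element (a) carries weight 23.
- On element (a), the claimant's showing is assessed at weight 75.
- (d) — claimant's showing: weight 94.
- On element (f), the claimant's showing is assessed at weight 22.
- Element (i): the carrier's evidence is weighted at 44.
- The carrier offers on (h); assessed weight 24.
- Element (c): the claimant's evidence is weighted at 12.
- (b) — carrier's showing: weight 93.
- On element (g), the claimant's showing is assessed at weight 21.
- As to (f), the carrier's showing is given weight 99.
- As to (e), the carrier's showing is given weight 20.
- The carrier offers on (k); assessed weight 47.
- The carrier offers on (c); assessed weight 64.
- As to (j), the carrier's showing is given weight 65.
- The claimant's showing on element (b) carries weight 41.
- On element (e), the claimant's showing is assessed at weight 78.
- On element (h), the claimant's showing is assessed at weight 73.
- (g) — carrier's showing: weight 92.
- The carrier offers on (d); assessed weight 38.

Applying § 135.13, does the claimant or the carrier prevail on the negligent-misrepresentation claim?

— Issue I —
Stage I.1 — burden on claimant; standard: a more-likely-than-not showing (weight is at least 51).
    (a): 75 − 23 = 52 ≥ 51 [met]
  Stage I.1 carried; the burden shifts to the carrier.
Stage I.2 — burden on carrier; standard: a more-likely-than-not showing (weight is at least 51).
    (b): 93 − 41 = 52 ≥ 51 [met]
    (c): 64 − 12 = 52 ≥ 51 [met]
  All elements met at the final stage.
All stages carried — the carrier prevails on this issue.
— Issue II —
At Stage II.1 the claimant must meet the preponderance of the evidence (weight exceeds 55): on (d) the weight is 94 less the opposing 38 gives net 56, which does exceed 55, so (d) meets the standard; on (e) the weight is 78 less the opposing 20 gives net 58, > 55, so (e) meets the standard.
  All elements met. The burden passes to the carrier.
At Stage II.2 the carrier must meet clear and convincing evidence (weight is at least 75): on (f) the weight is 99 less the opposing 22 gives net 77, which does reach 75, so (f) meets the standard; on (g) the weight is 92 less the opposing 21 gives net 71, which does not reach 75, so (g) does not meet the standard.
  The carrier does not carry Stage II.2.
The analysis ends at Stage II.2; the claimant prevails on this issue.
— Issue III —
At Stage III.1 the claimant must meet a preponderance (weight is at least 49): on (h) the weight is 73 less the opposing 24 gives net 49, ≥ 49, so (h) meets the standard; on (i) the weight is 96 less the opposing 44 gives net 52, which does reach 49, so (i) meets the standard.
  All elements met. The burden passes to the carrier.
At Stage III.2 the carrier must meet a preponderance (weight is at least 49): on (j) the weight is 65 less the opposing 19 gives net 46, < 49, so (j) does not meet the standard; on (k) the weight is 47, < 49, so (k) does not meet the standard.
  Not every element is met, so the carrier fails to carry Stage III.2.
The claimant prevails on this issue.
Per-issue: Issue I → carrier; Issue II → claimant; Issue III → claimant. The claimant must prevail on every issue; overall, the carrier prevails.

carrier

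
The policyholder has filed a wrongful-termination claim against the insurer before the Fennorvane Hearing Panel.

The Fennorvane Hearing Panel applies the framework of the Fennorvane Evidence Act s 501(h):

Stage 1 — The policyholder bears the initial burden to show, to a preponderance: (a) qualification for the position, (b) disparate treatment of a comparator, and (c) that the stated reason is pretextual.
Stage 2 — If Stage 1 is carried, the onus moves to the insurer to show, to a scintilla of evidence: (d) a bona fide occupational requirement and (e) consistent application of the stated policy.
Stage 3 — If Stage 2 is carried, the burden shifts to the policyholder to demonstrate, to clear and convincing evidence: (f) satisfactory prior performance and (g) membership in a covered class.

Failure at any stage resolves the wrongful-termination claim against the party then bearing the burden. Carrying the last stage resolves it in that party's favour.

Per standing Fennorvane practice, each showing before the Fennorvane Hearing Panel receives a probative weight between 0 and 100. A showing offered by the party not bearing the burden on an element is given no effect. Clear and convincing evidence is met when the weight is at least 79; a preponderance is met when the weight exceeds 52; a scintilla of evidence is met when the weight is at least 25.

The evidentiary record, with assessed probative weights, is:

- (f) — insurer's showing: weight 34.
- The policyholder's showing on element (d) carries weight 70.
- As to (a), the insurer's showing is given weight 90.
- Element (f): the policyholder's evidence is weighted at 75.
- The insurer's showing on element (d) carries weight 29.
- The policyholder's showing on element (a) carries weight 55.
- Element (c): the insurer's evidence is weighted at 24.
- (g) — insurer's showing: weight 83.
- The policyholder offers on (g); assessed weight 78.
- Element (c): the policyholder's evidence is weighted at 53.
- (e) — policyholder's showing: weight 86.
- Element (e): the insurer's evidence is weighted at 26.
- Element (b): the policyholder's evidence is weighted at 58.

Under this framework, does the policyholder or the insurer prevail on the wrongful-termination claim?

At Stage 1 the policyholder must meet a preponderance (weight exceeds 52): on (a) the weight is 55 (the insurer's 90 is given no effect), which does exceed 52, so (a) meets the standard; on (b) the weight is 58, which does exceed 52, so (b) meets the standard; on (c) the weight is 53 (the insurer's 24 is given no effect), > 52, so (c) meets the standard.
  Stage 1 carried; the burden shifts to the insurer.
At Stage 2 the insurer must meet a scintilla of evidence (weight is at least 25): on (d) the weight is 29 (the policyholder's 70 is given no effect), which does reach 25, so (d) meets the standard; on (e) the weight is 26 (the policyholder's 86 is given no effect), ≥ 25, so (e) meets the standard.
  Stage 2 is satisfied; the onus moves to the policyholder.
At Stage 3 the policyholder must meet clear and convincing evidence (weight is at least 79): on (f) the weight is 75 (the insurer's 34 is given no effect), < 79, so (f) does not meet the standard; on (g) the weight is 78 (the insurer's 83 is given no effect), < 79, so (g) does not meet the standard.
  Stage 3 not carried; the policyholder fails its burden.
The analysis ends at Stage 3; the insurer prevails.

insurer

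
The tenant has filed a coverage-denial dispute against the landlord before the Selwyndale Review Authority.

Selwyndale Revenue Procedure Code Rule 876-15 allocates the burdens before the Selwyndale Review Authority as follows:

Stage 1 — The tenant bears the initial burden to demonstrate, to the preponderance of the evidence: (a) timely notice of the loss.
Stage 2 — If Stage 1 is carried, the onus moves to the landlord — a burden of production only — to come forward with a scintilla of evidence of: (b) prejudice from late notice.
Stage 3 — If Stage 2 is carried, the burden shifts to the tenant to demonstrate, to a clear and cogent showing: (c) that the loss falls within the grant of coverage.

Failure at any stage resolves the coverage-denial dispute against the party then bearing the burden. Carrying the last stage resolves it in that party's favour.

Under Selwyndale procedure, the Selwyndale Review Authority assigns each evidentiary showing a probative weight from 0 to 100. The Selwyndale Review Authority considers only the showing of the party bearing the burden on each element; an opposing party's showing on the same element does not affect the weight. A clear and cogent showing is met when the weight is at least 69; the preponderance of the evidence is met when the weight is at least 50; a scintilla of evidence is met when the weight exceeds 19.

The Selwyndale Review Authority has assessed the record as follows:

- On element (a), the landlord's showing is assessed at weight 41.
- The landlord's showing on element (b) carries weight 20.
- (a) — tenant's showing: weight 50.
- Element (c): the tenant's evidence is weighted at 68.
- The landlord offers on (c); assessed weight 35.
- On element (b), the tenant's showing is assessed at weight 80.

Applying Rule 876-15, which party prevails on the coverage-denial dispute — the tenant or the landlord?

Stage 1 — burden on tenant; standard: the preponderance of the evidence (weight is at least 50).
    (a): 50 (landlord's 41 disregarded) ≥ 50 [met]
  Stage 1 carried; the burden shifts to the landlord.
Stage 2 — burden on landlord; standard: a scintilla of evidence (weight exceeds 19).
    (b): 20 (tenant's 80 disregarded) > 19 [met]
  The landlord carries Stage 2; the tenant now bears the burden.
Stage 3 — burden on tenant; standard: a clear and cogent showing (weight is at least 69).
    (c): 68 (landlord's 35 disregarded) < 69 [not met]
  The tenant does not carry Stage 3.
So the landlord prevails.

landlord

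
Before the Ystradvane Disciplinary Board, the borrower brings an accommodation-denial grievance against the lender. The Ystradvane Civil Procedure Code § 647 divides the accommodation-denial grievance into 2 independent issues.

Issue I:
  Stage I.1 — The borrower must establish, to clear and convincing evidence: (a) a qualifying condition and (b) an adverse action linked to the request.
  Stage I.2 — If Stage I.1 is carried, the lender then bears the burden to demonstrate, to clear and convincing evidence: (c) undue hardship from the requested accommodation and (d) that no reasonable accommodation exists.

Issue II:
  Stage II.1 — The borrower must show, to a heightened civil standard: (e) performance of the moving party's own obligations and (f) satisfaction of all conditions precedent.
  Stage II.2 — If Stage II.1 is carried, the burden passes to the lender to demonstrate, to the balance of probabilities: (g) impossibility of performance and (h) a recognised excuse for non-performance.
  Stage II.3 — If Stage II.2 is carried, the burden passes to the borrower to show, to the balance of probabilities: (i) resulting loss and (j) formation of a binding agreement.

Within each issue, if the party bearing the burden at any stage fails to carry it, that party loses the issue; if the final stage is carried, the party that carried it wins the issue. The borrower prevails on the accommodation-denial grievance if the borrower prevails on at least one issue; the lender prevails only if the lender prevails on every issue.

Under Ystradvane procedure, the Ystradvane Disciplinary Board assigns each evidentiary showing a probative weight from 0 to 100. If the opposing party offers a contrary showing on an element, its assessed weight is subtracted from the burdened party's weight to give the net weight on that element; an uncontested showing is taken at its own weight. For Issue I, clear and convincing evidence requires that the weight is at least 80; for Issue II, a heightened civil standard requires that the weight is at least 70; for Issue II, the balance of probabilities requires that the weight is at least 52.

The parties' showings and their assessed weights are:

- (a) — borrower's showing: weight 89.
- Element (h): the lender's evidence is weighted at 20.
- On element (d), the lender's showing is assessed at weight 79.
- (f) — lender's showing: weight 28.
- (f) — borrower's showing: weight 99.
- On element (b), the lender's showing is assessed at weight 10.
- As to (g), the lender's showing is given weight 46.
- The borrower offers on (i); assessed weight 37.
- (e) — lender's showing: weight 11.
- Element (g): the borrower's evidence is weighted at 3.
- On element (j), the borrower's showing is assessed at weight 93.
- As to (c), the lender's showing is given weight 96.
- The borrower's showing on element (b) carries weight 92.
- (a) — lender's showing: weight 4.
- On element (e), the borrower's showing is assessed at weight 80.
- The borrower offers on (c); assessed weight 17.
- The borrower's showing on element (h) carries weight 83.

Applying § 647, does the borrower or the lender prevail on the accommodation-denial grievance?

borrower

— Issue I —
Stage I.1 (borrower, clear and convincing evidence, weight is at least 80): (a) net 89−4=85 ≥ 80 — meets; (b) net 92−10=82 ≥ 80 — meets.
  Stage I.1 carried; the burden shifts to the lender.
Stage I.2 (lender, clear and convincing evidence, weight is at least 80): (c) net 96−17=79 < 80 — fails; (d) 79 < 80 — fails.
  Stage I.2 not carried; the lender fails its burden.
The analysis ends at Stage I.2; the borrower prevails on this issue.
— Issue II —
Stage II.1 (borrower, a heightened civil standard, weight is at least 70): (e) net 80−11=69 < 70 — fails; (f) net 99−28=71 ≥ 70 — meets.
  Not every element is met, so the borrower fails to carry Stage II.1.
The lender prevails on this issue.
Per-issue: Issue I → borrower; Issue II → lender. The borrower must prevail on at least one issue; overall, the borrower prevails.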